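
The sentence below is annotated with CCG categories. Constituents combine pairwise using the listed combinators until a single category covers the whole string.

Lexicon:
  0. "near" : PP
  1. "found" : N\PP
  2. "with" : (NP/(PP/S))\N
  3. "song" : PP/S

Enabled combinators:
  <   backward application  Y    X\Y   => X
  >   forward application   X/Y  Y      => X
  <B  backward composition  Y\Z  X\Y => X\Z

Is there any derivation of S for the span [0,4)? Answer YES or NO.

PP N\PP (NP/(PP/S))\N PP/S
CKY chart[0,4] = {NP}; S ∉ chart

NO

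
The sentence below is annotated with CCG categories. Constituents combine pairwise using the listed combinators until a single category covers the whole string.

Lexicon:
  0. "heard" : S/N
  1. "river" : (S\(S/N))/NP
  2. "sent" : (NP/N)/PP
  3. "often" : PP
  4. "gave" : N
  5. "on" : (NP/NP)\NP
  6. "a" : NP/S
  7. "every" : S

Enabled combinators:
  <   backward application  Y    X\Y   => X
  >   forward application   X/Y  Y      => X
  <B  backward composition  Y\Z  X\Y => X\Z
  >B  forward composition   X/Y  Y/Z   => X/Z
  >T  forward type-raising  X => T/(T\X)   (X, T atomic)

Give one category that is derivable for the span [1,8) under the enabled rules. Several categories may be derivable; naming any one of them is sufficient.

[0,8] S   <
  [0,1] "heard" : S/N
  [1,8] S\(S/N)   >
    [1,2] "river" : (S\(S/N))/NP
    [2,8] NP   >
      [2,7] NP/S   >B
        [2,6] NP/NP   <
          [2,5] NP   >
            [2,4] NP/N   >
              [2,3] "sent" : (NP/N)/PP
              [3,4] "often" : PP
            [4,5] "gave" : N
          [5,6] "on" : (NP/NP)\NP
        [6,7] "a" : NP/S
      [7,8] "every" : S

S\(S/N)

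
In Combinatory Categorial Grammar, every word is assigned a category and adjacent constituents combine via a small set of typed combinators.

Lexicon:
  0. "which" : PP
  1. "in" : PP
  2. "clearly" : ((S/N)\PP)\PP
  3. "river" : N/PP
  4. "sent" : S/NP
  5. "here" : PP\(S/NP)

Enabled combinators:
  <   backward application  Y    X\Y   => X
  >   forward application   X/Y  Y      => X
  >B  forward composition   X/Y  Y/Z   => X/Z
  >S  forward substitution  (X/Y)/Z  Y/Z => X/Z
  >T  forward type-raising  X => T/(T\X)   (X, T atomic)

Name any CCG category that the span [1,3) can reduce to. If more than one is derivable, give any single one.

[0,6] S   >
  [0,3] S/N   <
    [0,1] "which" : PP
    [1,3] (S/N)\PP   <
      [1,2] "in" : PP
      [2,3] "clearly" : ((S/N)\PP)\PP
  [3,6] N   >
    [3,4] "river" : N/PP
    [4,6] PP   <
      [4,5] "sent" : S/NP
      [5,6] "here" : PP\(S/NP)

(S/N)\PP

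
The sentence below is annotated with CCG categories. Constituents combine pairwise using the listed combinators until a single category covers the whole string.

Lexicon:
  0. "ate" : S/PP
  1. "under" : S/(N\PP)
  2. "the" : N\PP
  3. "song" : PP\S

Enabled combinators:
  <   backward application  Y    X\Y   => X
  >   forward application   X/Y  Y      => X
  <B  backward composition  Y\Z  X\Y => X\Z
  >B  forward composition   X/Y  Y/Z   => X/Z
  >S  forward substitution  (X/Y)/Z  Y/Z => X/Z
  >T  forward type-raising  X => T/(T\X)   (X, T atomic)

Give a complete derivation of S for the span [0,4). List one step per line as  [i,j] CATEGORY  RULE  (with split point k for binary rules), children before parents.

[0,4] S   >
  [0,1] "ate" : S/PP
  [1,4] PP   <
    [1,3] S   >
      [1,2] "under" : S/(N\PP)
      [2,3] "the" : N\PP
    [3,4] "song" : PP\S

[0,1] S/PP  lex  "ate"
[1,2] S/(N\PP)  lex  "under"
[2,3] N\PP  lex  "the"
[1,3] S  >  k=2
[3,4] PP\S  lex  "song"
[1,4] PP  <  k=3
[0,4] S  >  k=1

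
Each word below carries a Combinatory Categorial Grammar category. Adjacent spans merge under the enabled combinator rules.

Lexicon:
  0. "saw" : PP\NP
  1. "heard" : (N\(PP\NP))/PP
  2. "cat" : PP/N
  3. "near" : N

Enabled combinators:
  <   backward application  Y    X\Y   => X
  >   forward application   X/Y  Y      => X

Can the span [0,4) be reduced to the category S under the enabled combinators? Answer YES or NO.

PP\NP (N\(PP\NP))/PP PP/N N
CKY chart[0,4] = {N}; S ∉ chart

NO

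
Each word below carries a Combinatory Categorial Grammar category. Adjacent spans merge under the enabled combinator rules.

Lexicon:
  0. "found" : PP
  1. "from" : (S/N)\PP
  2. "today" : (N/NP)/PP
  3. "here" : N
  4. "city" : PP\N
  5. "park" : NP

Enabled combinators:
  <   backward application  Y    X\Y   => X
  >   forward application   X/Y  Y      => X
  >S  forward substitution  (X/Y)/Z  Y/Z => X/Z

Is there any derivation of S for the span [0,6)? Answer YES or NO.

[0,6] S   >
  [0,2] S/N   <
    [0,1] "found" : PP
    [1,2] "from" : (S/N)\PP
  [2,6] N   >
    [2,5] N/NP   >
      [2,3] "today" : (N/NP)/PP
      [3,5] PP   <
        [3,4] "here" : N
        [4,5] "city" : PP\N
    [5,6] "park" : NP

YES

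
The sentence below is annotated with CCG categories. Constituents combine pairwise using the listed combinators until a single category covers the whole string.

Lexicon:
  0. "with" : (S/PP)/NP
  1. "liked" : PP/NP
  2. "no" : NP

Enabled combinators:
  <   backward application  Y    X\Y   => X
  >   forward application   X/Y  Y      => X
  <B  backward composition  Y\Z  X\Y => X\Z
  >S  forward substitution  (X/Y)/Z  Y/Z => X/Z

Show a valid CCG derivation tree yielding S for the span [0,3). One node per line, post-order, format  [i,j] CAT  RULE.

[0,1] (S/PP)/NP  lex  "with"
[1,2] PP/NP  lex  "liked"
[0,2] S/NP  >S  k=1
[2,3] NP  lex  "no"
[0,3] S  >  k=2

[0,3] S   >
  [0,2] S/NP   >S
    [0,1] "with" : (S/PP)/NP
    [1,2] "liked" : PP/NP
  [2,3] "no" : NP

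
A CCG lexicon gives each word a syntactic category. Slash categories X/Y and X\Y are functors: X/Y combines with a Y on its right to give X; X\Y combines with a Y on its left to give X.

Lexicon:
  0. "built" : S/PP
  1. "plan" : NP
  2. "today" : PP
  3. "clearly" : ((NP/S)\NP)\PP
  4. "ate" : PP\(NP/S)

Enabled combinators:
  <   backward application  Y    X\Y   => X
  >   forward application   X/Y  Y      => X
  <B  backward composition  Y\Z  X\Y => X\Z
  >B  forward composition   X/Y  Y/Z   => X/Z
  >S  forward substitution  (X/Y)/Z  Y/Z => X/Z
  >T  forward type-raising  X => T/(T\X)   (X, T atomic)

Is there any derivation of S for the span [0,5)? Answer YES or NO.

[0,5] S   >
  [0,1] "built" : S/PP
  [1,5] PP   <
    [1,4] NP/S   <
      [1,2] "plan" : NP
      [2,4] (NP/S)\NP   <
        [2,3] "today" : PP
        [3,4] "clearly" : ((NP/S)\NP)\PP
    [4,5] "ate" : PP\(NP/S)

YES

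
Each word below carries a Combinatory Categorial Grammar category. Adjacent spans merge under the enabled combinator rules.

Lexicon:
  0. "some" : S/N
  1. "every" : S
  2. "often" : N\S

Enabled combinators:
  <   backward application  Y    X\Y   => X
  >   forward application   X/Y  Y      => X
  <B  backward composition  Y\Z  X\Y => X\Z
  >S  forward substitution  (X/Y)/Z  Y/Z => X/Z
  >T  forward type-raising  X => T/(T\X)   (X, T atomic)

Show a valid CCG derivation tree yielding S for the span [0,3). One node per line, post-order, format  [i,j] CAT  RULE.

[0,1] S/N  lex  "some"
[1,2] S  lex  "every"
[1,2] N/(N\S)  >T
[2,3] N\S  lex  "often"
[1,3] N  >  k=2
[0,3] S  >  k=1

[0,3] S   >
  [0,1] "some" : S/N
  [1,3] N   >
    [1,2] N/(N\S)   >T
      [1,2] "every" : S
    [2,3] "often" : N\S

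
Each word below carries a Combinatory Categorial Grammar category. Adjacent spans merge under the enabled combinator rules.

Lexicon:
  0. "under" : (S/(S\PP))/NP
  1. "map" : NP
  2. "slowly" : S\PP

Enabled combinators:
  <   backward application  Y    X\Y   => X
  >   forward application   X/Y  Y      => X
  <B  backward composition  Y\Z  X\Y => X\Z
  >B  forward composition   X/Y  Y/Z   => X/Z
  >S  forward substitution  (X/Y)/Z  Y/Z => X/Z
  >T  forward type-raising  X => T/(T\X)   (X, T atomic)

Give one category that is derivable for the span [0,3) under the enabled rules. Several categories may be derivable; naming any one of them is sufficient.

S

[0,3] S   >
  [0,2] S/(S\PP)   >
    [0,1] "under" : (S/(S\PP))/NP
    [1,2] "map" : NP
  [2,3] "slowly" : S\PP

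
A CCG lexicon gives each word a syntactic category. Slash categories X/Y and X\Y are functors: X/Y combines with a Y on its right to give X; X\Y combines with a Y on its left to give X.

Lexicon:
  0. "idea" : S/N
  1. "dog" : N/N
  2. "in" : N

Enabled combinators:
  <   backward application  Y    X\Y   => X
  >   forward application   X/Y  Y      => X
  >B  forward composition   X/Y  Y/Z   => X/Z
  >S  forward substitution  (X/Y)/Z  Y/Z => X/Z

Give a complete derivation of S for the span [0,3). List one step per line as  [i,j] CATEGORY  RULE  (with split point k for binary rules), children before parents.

[0,3] S   >
  [0,2] S/N   >B
    [0,1] "idea" : S/N
    [1,2] "dog" : N/N
  [2,3] "in" : N

[0,1] S/N  lex  "idea"
[1,2] N/N  lex  "dog"
[0,2] S/N  >B  k=1
[2,3] N  lex  "in"
[0,3] S  >  k=2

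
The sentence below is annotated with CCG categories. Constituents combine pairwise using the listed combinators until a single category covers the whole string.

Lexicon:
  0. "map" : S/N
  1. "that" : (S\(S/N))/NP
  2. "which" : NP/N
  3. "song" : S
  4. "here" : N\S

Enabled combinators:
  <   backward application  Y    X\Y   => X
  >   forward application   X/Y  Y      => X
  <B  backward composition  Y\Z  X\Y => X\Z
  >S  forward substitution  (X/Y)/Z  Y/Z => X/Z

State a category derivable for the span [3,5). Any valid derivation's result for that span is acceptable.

N

[0,5] S   <
  [0,1] "map" : S/N
  [1,5] S\(S/N)   >
    [1,2] "that" : (S\(S/N))/NP
    [2,5] NP   >
      [2,3] "which" : NP/N
      [3,5] N   <
        [3,4] "song" : S
        [4,5] "here" : N\S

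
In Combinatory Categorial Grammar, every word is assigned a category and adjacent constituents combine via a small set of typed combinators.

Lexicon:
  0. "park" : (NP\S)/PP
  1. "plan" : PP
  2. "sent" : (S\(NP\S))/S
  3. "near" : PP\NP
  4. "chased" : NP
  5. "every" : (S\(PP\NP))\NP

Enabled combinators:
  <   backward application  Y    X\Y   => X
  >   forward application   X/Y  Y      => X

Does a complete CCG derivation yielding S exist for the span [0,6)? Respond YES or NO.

[0,6] S   <
  [0,2] NP\S   >
    [0,1] "park" : (NP\S)/PP
    [1,2] "plan" : PP
  [2,6] S\(NP\S)   >
    [2,3] "sent" : (S\(NP\S))/S
    [3,6] S   <
      [3,4] "near" : PP\NP
      [4,6] S\(PP\NP)   <
        [4,5] "chased" : NP
        [5,6] "every" : (S\(PP\NP))\NP

YES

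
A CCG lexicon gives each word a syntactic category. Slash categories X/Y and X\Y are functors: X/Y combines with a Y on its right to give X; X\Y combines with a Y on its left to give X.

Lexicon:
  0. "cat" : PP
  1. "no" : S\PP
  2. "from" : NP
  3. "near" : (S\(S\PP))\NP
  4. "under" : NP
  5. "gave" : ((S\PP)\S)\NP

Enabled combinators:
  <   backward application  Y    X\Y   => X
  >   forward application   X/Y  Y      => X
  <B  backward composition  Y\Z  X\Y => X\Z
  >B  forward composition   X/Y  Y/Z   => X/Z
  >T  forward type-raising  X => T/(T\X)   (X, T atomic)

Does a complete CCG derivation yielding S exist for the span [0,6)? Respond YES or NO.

YES

[0,6] S   >
  [0,1] S/(S\PP)   >T
    [0,1] "cat" : PP
  [1,6] S\PP   <
    [1,4] S   <
      [1,2] "no" : S\PP
      [2,4] S\(S\PP)   <
        [2,3] "from" : NP
        [3,4] "near" : (S\(S\PP))\NP
    [4,6] (S\PP)\S   <
      [4,5] "under" : NP
      [5,6] "gave" : ((S\PP)\S)\NP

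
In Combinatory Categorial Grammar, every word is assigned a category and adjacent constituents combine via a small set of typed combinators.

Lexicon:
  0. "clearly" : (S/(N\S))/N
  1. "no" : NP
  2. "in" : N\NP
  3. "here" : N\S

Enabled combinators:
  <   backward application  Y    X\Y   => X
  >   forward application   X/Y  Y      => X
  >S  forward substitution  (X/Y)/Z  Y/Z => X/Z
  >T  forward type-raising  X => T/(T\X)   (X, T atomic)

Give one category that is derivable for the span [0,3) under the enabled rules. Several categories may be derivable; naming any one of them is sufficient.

[0,4] S   >
  [0,3] S/(N\S)   >
    [0,1] "clearly" : (S/(N\S))/N
    [1,3] N   <
      [1,2] "no" : NP
      [2,3] "in" : N\NP
  [3,4] "here" : N\S

S/(N\S)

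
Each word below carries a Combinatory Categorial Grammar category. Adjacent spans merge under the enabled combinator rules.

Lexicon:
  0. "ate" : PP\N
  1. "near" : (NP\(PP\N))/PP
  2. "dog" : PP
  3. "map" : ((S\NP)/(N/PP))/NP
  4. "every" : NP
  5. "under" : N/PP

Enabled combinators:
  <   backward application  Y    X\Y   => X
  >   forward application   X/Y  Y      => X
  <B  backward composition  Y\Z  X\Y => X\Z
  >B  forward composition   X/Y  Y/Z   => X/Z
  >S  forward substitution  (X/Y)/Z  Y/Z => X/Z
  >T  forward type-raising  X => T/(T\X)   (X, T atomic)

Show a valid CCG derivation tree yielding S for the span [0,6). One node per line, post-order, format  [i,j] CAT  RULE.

[0,1] PP\N  lex  "ate"
[1,2] (NP\(PP\N))/PP  lex  "near"
[2,3] PP  lex  "dog"
[1,3] NP\(PP\N)  >  k=2
[0,3] NP  <  k=1
[3,4] ((S\NP)/(N/PP))/NP  lex  "map"
[4,5] NP  lex  "every"
[3,5] (S\NP)/(N/PP)  >  k=4
[5,6] N/PP  lex  "under"
[3,6] S\NP  >  k=5
[0,6] S  <  k=3

[0,6] S   <
  [0,3] NP   <
    [0,1] "ate" : PP\N
    [1,3] NP\(PP\N)   >
      [1,2] "near" : (NP\(PP\N))/PP
      [2,3] "dog" : PP
  [3,6] S\NP   >
    [3,5] (S\NP)/(N/PP)   >
      [3,4] "map" : ((S\NP)/(N/PP))/NP
      [4,5] "every" : NP
    [5,6] "under" : N/PP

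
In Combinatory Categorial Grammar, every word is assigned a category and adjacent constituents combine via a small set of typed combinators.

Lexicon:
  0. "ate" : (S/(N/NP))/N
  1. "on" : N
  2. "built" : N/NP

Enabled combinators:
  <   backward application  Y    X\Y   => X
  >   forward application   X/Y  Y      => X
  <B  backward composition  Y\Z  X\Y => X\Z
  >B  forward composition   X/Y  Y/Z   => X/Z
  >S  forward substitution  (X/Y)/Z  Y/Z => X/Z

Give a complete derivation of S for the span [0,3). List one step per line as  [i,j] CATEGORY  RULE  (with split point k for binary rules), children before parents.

[0,1] (S/(N/NP))/N  lex  "ate"
[1,2] N  lex  "on"
[0,2] S/(N/NP)  >  k=1
[2,3] N/NP  lex  "built"
[0,3] S  >  k=2

[0,3] S   >
  [0,2] S/(N/NP)   >
    [0,1] "ate" : (S/(N/NP))/N
    [1,2] "on" : N
  [2,3] "built" : N/NP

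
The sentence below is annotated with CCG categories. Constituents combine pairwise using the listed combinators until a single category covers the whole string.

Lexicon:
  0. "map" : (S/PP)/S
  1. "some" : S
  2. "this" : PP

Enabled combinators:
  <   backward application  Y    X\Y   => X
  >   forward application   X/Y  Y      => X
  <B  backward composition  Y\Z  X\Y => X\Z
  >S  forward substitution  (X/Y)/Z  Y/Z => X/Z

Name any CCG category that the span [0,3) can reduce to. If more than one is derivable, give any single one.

S

[0,3] S   >
  [0,2] S/PP   >
    [0,1] "map" : (S/PP)/S
    [1,2] "some" : S
  [2,3] "this" : PP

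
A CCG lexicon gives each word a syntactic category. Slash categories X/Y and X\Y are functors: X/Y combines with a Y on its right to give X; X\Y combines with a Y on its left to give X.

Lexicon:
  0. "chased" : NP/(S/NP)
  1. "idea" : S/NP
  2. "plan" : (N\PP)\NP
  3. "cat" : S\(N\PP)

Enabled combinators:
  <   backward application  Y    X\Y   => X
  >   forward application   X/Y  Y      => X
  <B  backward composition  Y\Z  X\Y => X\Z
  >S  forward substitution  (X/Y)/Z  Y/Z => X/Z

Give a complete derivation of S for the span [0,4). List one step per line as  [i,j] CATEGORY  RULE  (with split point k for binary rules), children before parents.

[0,1] NP/(S/NP)  lex  "chased"
[1,2] S/NP  lex  "idea"
[0,2] NP  >  k=1
[2,3] (N\PP)\NP  lex  "plan"
[3,4] S\(N\PP)  lex  "cat"
[2,4] S\NP  <B  k=3
[0,4] S  <  k=2

[0,4] S   <
  [0,2] NP   >
    [0,1] "chased" : NP/(S/NP)
    [1,2] "idea" : S/NP
  [2,4] S\NP   <B
    [2,3] "plan" : (N\PP)\NP
    [3,4] "cat" : S\(N\PP)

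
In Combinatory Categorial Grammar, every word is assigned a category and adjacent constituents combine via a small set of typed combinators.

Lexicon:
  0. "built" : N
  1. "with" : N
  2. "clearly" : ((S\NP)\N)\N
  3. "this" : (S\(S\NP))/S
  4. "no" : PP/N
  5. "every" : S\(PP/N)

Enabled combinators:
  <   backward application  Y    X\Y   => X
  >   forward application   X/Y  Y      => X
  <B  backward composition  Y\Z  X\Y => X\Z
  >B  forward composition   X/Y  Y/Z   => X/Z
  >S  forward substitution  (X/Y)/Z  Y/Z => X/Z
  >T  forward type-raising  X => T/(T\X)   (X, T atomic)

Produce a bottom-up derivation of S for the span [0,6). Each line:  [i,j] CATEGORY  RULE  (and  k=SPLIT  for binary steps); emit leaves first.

[0,1] N  lex  "built"
[1,2] N  lex  "with"
[2,3] ((S\NP)\N)\N  lex  "clearly"
[1,3] (S\NP)\N  <  k=2
[0,3] S\NP  <  k=1
[3,4] (S\(S\NP))/S  lex  "this"
[4,5] PP/N  lex  "no"
[5,6] S\(PP/N)  lex  "every"
[4,6] S  <  k=5
[3,6] S\(S\NP)  >  k=4
[0,6] S  <  k=3

[0,6] S   <
  [0,3] S\NP   <
    [0,1] "built" : N
    [1,3] (S\NP)\N   <
      [1,2] "with" : N
      [2,3] "clearly" : ((S\NP)\N)\N
  [3,6] S\(S\NP)   >
    [3,4] "this" : (S\(S\NP))/S
    [4,6] S   <
      [4,5] "no" : PP/N
      [5,6] "every" : S\(PP/N)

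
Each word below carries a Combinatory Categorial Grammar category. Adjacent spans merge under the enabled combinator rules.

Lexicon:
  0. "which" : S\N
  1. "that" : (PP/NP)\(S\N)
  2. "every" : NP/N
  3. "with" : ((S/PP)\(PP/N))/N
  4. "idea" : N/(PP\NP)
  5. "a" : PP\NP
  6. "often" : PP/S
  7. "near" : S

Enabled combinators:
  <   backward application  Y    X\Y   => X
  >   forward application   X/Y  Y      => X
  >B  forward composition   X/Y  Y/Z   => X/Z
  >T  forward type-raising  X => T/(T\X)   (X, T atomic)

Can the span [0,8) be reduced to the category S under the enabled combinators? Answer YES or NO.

YES

[0,8] S   >
  [0,6] S/PP   <
    [0,3] PP/N   >B
      [0,2] PP/NP   <
        [0,1] "which" : S\N
        [1,2] "that" : (PP/NP)\(S\N)
      [2,3] "every" : NP/N
    [3,6] (S/PP)\(PP/N)   >
      [3,4] "with" : ((S/PP)\(PP/N))/N
      [4,6] N   >
        [4,5] "idea" : N/(PP\NP)
        [5,6] "a" : PP\NP
  [6,8] PP   >
    [6,7] "often" : PP/S
    [7,8] "near" : S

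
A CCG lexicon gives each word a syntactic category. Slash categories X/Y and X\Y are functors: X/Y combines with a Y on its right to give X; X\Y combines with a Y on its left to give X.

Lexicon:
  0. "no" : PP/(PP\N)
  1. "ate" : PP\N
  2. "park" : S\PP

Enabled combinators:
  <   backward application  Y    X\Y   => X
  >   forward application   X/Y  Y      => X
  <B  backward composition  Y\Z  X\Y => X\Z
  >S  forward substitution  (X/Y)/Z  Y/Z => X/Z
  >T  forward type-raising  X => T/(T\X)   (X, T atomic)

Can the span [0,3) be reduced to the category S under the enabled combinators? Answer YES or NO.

YES

[0,3] S   <
  [0,2] PP   >
    [0,1] "no" : PP/(PP\N)
    [1,2] "ate" : PP\N
  [2,3] "park" : S\PP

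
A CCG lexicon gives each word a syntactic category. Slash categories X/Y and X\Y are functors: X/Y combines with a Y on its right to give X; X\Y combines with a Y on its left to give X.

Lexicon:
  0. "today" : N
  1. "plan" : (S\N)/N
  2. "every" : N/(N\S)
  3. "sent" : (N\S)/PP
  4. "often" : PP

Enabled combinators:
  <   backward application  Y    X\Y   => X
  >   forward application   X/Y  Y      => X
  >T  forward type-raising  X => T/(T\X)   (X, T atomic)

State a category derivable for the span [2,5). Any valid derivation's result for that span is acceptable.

[0,5] S   >
  [0,1] S/(S\N)   >T
    [0,1] "today" : N
  [1,5] S\N   >
    [1,2] "plan" : (S\N)/N
    [2,5] N   >
      [2,3] "every" : N/(N\S)
      [3,5] N\S   >
        [3,4] "sent" : (N\S)/PP
        [4,5] "often" : PP

N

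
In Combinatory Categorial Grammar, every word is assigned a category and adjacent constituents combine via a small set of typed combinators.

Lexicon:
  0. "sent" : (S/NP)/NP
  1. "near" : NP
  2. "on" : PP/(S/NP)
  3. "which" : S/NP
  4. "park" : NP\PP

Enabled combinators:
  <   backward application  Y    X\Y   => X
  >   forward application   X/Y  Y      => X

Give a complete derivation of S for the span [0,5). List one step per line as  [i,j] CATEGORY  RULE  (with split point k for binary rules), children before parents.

[0,5] S   >
  [0,2] S/NP   >
    [0,1] "sent" : (S/NP)/NP
    [1,2] "near" : NP
  [2,5] NP   <
    [2,4] PP   >
      [2,3] "on" : PP/(S/NP)
      [3,4] "which" : S/NP
    [4,5] "park" : NP\PP

[0,1] (S/NP)/NP  lex  "sent"
[1,2] NP  lex  "near"
[0,2] S/NP  >  k=1
[2,3] PP/(S/NP)  lex  "on"
[3,4] S/NP  lex  "which"
[2,4] PP  >  k=3
[4,5] NP\PP  lex  "park"
[2,5] NP  <  k=4
[0,5] S  >  k=2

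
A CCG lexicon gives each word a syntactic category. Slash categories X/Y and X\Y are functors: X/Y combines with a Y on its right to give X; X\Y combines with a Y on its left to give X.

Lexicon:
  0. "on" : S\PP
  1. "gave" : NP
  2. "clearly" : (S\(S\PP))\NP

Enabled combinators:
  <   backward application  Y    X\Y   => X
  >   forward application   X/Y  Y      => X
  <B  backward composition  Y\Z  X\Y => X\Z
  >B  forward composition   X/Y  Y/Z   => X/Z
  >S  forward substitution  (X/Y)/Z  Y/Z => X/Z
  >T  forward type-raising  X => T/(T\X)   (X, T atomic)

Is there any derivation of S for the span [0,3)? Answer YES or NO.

[0,3] S   <
  [0,1] "on" : S\PP
  [1,3] S\(S\PP)   <
    [1,2] "gave" : NP
    [2,3] "clearly" : (S\(S\PP))\NP

YES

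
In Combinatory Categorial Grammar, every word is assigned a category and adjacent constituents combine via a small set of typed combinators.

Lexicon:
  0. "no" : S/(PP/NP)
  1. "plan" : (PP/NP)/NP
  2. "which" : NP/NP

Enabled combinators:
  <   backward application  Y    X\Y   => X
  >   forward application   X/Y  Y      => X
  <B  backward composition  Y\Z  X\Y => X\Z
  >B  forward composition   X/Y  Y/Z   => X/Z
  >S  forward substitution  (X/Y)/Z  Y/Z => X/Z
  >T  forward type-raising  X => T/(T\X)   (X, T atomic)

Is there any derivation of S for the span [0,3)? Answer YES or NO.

YES

[0,3] S   >
  [0,1] "no" : S/(PP/NP)
  [1,3] PP/NP   >S
    [1,2] "plan" : (PP/NP)/NP
    [2,3] "which" : NP/NP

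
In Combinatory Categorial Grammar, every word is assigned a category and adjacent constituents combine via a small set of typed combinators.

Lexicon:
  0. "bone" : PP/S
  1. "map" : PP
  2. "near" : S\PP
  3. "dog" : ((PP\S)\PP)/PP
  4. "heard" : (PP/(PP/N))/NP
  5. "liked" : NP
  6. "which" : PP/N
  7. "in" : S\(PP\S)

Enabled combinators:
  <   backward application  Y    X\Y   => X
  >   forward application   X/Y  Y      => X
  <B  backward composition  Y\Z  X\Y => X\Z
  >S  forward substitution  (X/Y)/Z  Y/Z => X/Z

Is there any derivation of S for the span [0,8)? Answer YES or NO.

YES

[0,8] S   <
  [0,7] PP\S   <
    [0,3] PP   >
      [0,1] "bone" : PP/S
      [1,3] S   <
        [1,2] "map" : PP
        [2,3] "near" : S\PP
    [3,7] (PP\S)\PP   >
      [3,4] "dog" : ((PP\S)\PP)/PP
      [4,7] PP   >
        [4,6] PP/(PP/N)   >
          [4,5] "heard" : (PP/(PP/N))/NP
          [5,6] "liked" : NP
        [6,7] "which" : PP/N
  [7,8] "in" : S\(PP\S)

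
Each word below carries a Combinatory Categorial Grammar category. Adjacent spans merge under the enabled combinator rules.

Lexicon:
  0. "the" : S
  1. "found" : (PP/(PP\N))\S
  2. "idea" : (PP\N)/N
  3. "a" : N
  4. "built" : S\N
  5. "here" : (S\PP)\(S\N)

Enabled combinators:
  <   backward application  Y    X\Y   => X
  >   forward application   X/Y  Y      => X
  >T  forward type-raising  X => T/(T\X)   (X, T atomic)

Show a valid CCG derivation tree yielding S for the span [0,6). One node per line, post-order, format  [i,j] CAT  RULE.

[0,6] S   <
  [0,4] PP   >
    [0,2] PP/(PP\N)   <
      [0,1] "the" : S
      [1,2] "found" : (PP/(PP\N))\S
    [2,4] PP\N   >
      [2,3] "idea" : (PP\N)/N
      [3,4] "a" : N
  [4,6] S\PP   <
    [4,5] "built" : S\N
    [5,6] "here" : (S\PP)\(S\N)

[0,1] S  lex  "the"
[1,2] (PP/(PP\N))\S  lex  "found"
[0,2] PP/(PP\N)  <  k=1
[2,3] (PP\N)/N  lex  "idea"
[3,4] N  lex  "a"
[2,4] PP\N  >  k=3
[0,4] PP  >  k=2
[4,5] S\N  lex  "built"
[5,6] (S\PP)\(S\N)  lex  "here"
[4,6] S\PP  <  k=5
[0,6] S  <  k=4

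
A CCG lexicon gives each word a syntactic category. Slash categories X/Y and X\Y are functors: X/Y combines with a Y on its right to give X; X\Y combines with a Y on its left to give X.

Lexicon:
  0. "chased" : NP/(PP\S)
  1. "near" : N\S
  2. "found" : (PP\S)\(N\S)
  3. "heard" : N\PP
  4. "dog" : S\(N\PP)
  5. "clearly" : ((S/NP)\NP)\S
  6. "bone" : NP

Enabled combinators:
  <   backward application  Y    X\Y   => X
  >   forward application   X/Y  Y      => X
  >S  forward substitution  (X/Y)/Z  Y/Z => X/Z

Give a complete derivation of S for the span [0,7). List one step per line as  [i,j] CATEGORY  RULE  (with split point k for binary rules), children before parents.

[0,1] NP/(PP\S)  lex  "chased"
[1,2] N\S  lex  "near"
[2,3] (PP\S)\(N\S)  lex  "found"
[1,3] PP\S  <  k=2
[0,3] NP  >  k=1
[3,4] N\PP  lex  "heard"
[4,5] S\(N\PP)  lex  "dog"
[3,5] S  <  k=4
[5,6] ((S/NP)\NP)\S  lex  "clearly"
[3,6] (S/NP)\NP  <  k=5
[0,6] S/NP  <  k=3
[6,7] NP  lex  "bone"
[0,7] S  >  k=6

[0,7] S   >
  [0,6] S/NP   <
    [0,3] NP   >
      [0,1] "chased" : NP/(PP\S)
      [1,3] PP\S   <
        [1,2] "near" : N\S
        [2,3] "found" : (PP\S)\(N\S)
    [3,6] (S/NP)\NP   <
      [3,5] S   <
        [3,4] "heard" : N\PP
        [4,5] "dog" : S\(N\PP)
      [5,6] "clearly" : ((S/NP)\NP)\S
  [6,7] "bone" : NP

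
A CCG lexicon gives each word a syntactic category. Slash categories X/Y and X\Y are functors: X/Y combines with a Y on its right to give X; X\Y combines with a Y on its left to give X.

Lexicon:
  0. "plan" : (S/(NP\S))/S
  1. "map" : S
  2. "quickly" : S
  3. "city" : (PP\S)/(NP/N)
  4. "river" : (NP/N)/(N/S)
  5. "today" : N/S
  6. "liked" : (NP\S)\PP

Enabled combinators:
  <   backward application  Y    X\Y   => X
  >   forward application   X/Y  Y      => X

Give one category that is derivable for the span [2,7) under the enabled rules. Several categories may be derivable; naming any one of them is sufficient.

[0,7] S   >
  [0,2] S/(NP\S)   >
    [0,1] "plan" : (S/(NP\S))/S
    [1,2] "map" : S
  [2,7] NP\S   <
    [2,6] PP   <
      [2,3] "quickly" : S
      [3,6] PP\S   >
        [3,4] "city" : (PP\S)/(NP/N)
        [4,6] NP/N   >
          [4,5] "river" : (NP/N)/(N/S)
          [5,6] "today" : N/S
    [6,7] "liked" : (NP\S)\PP

NP\S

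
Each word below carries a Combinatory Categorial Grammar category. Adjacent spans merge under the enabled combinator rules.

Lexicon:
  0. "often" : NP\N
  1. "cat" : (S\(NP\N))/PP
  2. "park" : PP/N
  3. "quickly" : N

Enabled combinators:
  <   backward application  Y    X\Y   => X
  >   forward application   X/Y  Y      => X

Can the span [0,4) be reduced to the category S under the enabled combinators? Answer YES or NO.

[0,4] S   <
  [0,1] "often" : NP\N
  [1,4] S\(NP\N)   >
    [1,2] "cat" : (S\(NP\N))/PP
    [2,4] PP   >
      [2,3] "park" : PP/N
      [3,4] "quickly" : N

YES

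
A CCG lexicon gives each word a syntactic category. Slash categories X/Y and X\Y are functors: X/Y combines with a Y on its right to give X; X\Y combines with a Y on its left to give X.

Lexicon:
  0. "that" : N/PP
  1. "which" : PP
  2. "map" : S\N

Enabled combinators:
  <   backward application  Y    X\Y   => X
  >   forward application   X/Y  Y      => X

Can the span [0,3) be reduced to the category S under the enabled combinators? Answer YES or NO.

[0,3] S   <
  [0,2] N   >
    [0,1] "that" : N/PP
    [1,2] "which" : PP
  [2,3] "map" : S\N

YES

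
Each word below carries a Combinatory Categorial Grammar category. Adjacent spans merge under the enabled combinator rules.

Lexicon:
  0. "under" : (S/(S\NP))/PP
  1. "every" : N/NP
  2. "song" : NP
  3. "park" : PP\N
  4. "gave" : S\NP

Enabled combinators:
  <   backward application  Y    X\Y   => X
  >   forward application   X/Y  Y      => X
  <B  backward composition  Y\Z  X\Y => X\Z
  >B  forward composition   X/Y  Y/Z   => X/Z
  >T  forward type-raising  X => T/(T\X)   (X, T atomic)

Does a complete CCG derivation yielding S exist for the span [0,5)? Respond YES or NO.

[0,5] S   >
  [0,4] S/(S\NP)   >
    [0,1] "under" : (S/(S\NP))/PP
    [1,4] PP   <
      [1,3] N   >
        [1,2] "every" : N/NP
        [2,3] "song" : NP
      [3,4] "park" : PP\N
  [4,5] "gave" : S\NP

YES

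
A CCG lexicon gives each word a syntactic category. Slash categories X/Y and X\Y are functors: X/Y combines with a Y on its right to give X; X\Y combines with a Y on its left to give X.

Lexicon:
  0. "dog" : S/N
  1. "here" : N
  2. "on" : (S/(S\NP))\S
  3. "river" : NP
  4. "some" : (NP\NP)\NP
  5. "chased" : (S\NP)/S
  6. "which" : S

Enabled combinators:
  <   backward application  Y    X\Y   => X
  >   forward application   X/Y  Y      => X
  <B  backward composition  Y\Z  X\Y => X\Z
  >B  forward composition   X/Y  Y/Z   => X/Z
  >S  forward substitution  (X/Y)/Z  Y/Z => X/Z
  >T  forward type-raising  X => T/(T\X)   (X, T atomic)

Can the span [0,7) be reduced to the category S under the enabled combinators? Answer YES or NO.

YES

[0,7] S   >
  [0,3] S/(S\NP)   <
    [0,2] S   >
      [0,1] "dog" : S/N
      [1,2] "here" : N
    [2,3] "on" : (S/(S\NP))\S
  [3,7] S\NP   <B
    [3,5] NP\NP   <
      [3,4] "river" : NP
      [4,5] "some" : (NP\NP)\NP
    [5,7] S\NP   >
      [5,6] "chased" : (S\NP)/S
      [6,7] "which" : S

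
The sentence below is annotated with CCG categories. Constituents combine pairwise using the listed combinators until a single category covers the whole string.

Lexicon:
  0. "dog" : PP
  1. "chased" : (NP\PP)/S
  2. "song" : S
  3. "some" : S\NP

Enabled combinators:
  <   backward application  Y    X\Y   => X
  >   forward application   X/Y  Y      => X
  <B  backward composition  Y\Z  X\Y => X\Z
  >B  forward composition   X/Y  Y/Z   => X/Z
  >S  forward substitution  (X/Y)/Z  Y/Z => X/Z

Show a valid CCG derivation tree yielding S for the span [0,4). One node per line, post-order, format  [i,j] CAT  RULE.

[0,4] S   <
  [0,1] "dog" : PP
  [1,4] S\PP   <B
    [1,3] NP\PP   >
      [1,2] "chased" : (NP\PP)/S
      [2,3] "song" : S
    [3,4] "some" : S\NP

[0,1] PP  lex  "dog"
[1,2] (NP\PP)/S  lex  "chased"
[2,3] S  lex  "song"
[1,3] NP\PP  >  k=2
[3,4] S\NP  lex  "some"
[1,4] S\PP  <B  k=3
[0,4] S  <  k=1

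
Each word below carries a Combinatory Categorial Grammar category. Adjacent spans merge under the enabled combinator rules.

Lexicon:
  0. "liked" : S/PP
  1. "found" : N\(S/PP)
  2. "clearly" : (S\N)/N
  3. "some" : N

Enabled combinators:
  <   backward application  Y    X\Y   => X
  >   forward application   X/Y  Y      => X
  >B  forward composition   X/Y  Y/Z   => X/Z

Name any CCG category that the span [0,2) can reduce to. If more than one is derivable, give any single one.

N

[0,4] S   <
  [0,2] N   <
    [0,1] "liked" : S/PP
    [1,2] "found" : N\(S/PP)
  [2,4] S\N   >
    [2,3] "clearly" : (S\N)/N
    [3,4] "some" : N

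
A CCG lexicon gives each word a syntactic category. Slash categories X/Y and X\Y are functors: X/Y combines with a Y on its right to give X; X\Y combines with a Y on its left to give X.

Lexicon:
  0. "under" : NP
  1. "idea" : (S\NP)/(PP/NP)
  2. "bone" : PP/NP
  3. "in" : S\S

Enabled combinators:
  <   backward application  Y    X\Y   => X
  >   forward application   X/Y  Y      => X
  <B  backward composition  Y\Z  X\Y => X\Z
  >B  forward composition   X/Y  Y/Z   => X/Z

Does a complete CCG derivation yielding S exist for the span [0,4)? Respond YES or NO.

YES

[0,4] S   <
  [0,1] "under" : NP
  [1,4] S\NP   <B
    [1,3] S\NP   >
      [1,2] "idea" : (S\NP)/(PP/NP)
      [2,3] "bone" : PP/NP
    [3,4] "in" : S\S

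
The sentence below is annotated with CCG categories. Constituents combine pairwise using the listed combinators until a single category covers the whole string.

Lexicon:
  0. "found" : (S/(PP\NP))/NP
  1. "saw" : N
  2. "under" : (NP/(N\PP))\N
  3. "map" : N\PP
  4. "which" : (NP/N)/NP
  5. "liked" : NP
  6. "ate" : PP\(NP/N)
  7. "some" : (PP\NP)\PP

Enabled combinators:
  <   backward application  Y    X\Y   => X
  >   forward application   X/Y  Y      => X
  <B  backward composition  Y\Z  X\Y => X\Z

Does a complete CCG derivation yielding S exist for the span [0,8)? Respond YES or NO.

[0,8] S   >
  [0,4] S/(PP\NP)   >
    [0,1] "found" : (S/(PP\NP))/NP
    [1,4] NP   >
      [1,3] NP/(N\PP)   <
        [1,2] "saw" : N
        [2,3] "under" : (NP/(N\PP))\N
      [3,4] "map" : N\PP
  [4,8] PP\NP   <
    [4,7] PP   <
      [4,6] NP/N   >
        [4,5] "which" : (NP/N)/NP
        [5,6] "liked" : NP
      [6,7] "ate" : PP\(NP/N)
    [7,8] "some" : (PP\NP)\PP

YES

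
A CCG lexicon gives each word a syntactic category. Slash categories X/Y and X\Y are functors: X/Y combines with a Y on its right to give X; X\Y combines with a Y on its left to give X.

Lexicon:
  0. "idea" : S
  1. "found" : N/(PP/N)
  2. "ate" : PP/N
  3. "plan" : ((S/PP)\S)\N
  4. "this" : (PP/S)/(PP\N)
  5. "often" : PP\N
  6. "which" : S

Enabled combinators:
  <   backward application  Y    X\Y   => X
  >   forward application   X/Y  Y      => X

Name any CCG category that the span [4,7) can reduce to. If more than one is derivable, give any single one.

[0,7] S   >
  [0,4] S/PP   <
    [0,1] "idea" : S
    [1,4] (S/PP)\S   <
      [1,3] N   >
        [1,2] "found" : N/(PP/N)
        [2,3] "ate" : PP/N
      [3,4] "plan" : ((S/PP)\S)\N
  [4,7] PP   >
    [4,6] PP/S   >
      [4,5] "this" : (PP/S)/(PP\N)
      [5,6] "often" : PP\N
    [6,7] "which" : S

PP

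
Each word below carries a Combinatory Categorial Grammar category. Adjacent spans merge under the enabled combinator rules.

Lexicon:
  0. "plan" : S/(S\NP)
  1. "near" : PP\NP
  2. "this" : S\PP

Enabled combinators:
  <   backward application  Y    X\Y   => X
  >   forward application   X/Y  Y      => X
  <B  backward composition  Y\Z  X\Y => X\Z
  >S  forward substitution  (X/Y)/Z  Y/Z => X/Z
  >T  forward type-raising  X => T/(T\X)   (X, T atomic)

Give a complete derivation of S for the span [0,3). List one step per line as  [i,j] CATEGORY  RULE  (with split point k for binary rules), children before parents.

[0,1] S/(S\NP)  lex  "plan"
[1,2] PP\NP  lex  "near"
[2,3] S\PP  lex  "this"
[1,3] S\NP  <B  k=2
[0,3] S  >  k=1

[0,3] S   >
  [0,1] "plan" : S/(S\NP)
  [1,3] S\NP   <B
    [1,2] "near" : PP\NP
    [2,3] "this" : S\PP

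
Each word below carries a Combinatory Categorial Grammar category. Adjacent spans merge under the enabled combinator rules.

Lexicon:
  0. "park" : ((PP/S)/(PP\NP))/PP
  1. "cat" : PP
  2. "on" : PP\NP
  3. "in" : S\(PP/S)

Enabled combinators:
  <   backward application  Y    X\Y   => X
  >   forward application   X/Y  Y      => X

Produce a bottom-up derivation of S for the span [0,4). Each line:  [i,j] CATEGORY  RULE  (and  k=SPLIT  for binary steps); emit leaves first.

[0,4] S   <
  [0,3] PP/S   >
    [0,2] (PP/S)/(PP\NP)   >
      [0,1] "park" : ((PP/S)/(PP\NP))/PP
      [1,2] "cat" : PP
    [2,3] "on" : PP\NP
  [3,4] "in" : S\(PP/S)

[0,1] ((PP/S)/(PP\NP))/PP  lex  "park"
[1,2] PP  lex  "cat"
[0,2] (PP/S)/(PP\NP)  >  k=1
[2,3] PP\NP  lex  "on"
[0,3] PP/S  >  k=2
[3,4] S\(PP/S)  lex  "in"
[0,4] S  <  k=3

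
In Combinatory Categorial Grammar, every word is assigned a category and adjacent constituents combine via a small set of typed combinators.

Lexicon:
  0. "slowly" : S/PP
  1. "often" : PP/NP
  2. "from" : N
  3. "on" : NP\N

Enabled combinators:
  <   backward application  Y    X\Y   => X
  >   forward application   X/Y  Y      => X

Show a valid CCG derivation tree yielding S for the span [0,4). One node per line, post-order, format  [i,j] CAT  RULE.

[0,1] S/PP  lex  "slowly"
[1,2] PP/NP  lex  "often"
[2,3] N  lex  "from"
[3,4] NP\N  lex  "on"
[2,4] NP  <  k=3
[1,4] PP  >  k=2
[0,4] S  >  k=1

[0,4] S   >
  [0,1] "slowly" : S/PP
  [1,4] PP   >
    [1,2] "often" : PP/NP
    [2,4] NP   <
      [2,3] "from" : N
      [3,4] "on" : NP\N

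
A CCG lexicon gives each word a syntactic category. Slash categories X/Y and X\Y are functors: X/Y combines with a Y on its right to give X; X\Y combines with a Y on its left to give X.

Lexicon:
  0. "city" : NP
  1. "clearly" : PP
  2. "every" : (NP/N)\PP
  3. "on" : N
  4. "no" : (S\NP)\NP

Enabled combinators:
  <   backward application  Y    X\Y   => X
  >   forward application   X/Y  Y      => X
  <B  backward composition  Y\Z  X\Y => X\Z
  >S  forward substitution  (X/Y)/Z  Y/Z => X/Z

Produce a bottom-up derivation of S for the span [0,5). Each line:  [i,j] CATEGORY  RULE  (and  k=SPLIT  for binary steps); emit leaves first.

[0,5] S   <
  [0,1] "city" : NP
  [1,5] S\NP   <
    [1,4] NP   >
      [1,3] NP/N   <
        [1,2] "clearly" : PP
        [2,3] "every" : (NP/N)\PP
      [3,4] "on" : N
    [4,5] "no" : (S\NP)\NP

[0,1] NP  lex  "city"
[1,2] PP  lex  "clearly"
[2,3] (NP/N)\PP  lex  "every"
[1,3] NP/N  <  k=2
[3,4] N  lex  "on"
[1,4] NP  >  k=3
[4,5] (S\NP)\NP  lex  "no"
[1,5] S\NP  <  k=4
[0,5] S  <  k=1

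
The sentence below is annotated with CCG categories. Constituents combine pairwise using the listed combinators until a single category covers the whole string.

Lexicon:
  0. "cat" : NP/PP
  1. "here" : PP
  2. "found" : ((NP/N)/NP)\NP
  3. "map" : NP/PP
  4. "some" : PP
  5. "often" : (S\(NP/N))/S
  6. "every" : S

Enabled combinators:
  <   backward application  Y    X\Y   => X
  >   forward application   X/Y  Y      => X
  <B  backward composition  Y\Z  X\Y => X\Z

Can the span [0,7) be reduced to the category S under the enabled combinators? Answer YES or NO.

YES

[0,7] S   <
  [0,5] NP/N   >
    [0,3] (NP/N)/NP   <
      [0,2] NP   >
        [0,1] "cat" : NP/PP
        [1,2] "here" : PP
      [2,3] "found" : ((NP/N)/NP)\NP
    [3,5] NP   >
      [3,4] "map" : NP/PP
      [4,5] "some" : PP
  [5,7] S\(NP/N)   >
    [5,6] "often" : (S\(NP/N))/S
    [6,7] "every" : S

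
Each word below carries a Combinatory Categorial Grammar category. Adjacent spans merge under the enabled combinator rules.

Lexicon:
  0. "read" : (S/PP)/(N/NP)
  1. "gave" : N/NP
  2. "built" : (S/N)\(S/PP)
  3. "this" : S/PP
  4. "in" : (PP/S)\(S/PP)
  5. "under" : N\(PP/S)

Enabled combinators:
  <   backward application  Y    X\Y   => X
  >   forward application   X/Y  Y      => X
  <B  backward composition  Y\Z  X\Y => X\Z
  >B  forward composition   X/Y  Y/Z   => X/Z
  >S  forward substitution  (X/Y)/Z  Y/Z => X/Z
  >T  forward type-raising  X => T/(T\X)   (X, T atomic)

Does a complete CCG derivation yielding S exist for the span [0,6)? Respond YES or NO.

YES

[0,6] S   >
  [0,3] S/N   <
    [0,2] S/PP   >
      [0,1] "read" : (S/PP)/(N/NP)
      [1,2] "gave" : N/NP
    [2,3] "built" : (S/N)\(S/PP)
  [3,6] N   <
    [3,5] PP/S   <
      [3,4] "this" : S/PP
      [4,5] "in" : (PP/S)\(S/PP)
    [5,6] "under" : N\(PP/S)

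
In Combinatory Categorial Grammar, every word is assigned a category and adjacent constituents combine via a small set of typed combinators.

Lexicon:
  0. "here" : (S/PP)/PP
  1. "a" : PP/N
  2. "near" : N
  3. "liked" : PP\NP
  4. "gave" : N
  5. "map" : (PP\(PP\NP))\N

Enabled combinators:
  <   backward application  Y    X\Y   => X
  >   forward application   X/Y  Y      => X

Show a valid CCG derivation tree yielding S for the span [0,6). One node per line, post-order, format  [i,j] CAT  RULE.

[0,6] S   >
  [0,3] S/PP   >
    [0,1] "here" : (S/PP)/PP
    [1,3] PP   >
      [1,2] "a" : PP/N
      [2,3] "near" : N
  [3,6] PP   <
    [3,4] "liked" : PP\NP
    [4,6] PP\(PP\NP)   <
      [4,5] "gave" : N
      [5,6] "map" : (PP\(PP\NP))\N

[0,1] (S/PP)/PP  lex  "here"
[1,2] PP/N  lex  "a"
[2,3] N  lex  "near"
[1,3] PP  >  k=2
[0,3] S/PP  >  k=1
[3,4] PP\NP  lex  "liked"
[4,5] N  lex  "gave"
[5,6] (PP\(PP\NP))\N  lex  "map"
[4,6] PP\(PP\NP)  <  k=5
[3,6] PP  <  k=4
[0,6] S  >  k=3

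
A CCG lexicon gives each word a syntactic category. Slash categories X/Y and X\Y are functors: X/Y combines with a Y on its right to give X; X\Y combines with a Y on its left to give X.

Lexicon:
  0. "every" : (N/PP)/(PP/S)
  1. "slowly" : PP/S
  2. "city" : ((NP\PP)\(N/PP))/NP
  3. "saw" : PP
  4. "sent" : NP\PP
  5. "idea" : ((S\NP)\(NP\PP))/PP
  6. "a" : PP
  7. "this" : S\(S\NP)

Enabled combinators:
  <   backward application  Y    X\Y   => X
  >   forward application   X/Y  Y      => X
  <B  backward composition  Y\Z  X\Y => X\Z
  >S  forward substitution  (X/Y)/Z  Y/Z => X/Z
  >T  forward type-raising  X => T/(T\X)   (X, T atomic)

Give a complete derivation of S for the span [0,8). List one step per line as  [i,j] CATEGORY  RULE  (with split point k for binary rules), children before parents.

[0,1] (N/PP)/(PP/S)  lex  "every"
[1,2] PP/S  lex  "slowly"
[0,2] N/PP  >  k=1
[2,3] ((NP\PP)\(N/PP))/NP  lex  "city"
[3,4] PP  lex  "saw"
[3,4] NP/(NP\PP)  >T
[4,5] NP\PP  lex  "sent"
[3,5] NP  >  k=4
[2,5] (NP\PP)\(N/PP)  >  k=3
[0,5] NP\PP  <  k=2
[5,6] ((S\NP)\(NP\PP))/PP  lex  "idea"
[6,7] PP  lex  "a"
[5,7] (S\NP)\(NP\PP)  >  k=6
[0,7] S\NP  <  k=5
[7,8] S\(S\NP)  lex  "this"
[0,8] S  <  k=7

[0,8] S   <
  [0,7] S\NP   <
    [0,5] NP\PP   <
      [0,2] N/PP   >
        [0,1] "every" : (N/PP)/(PP/S)
        [1,2] "slowly" : PP/S
      [2,5] (NP\PP)\(N/PP)   >
        [2,3] "city" : ((NP\PP)\(N/PP))/NP
        [3,5] NP   >
          [3,4] NP/(NP\PP)   >T
            [3,4] "saw" : PP
          [4,5] "sent" : NP\PP
    [5,7] (S\NP)\(NP\PP)   >
      [5,6] "idea" : ((S\NP)\(NP\PP))/PP
      [6,7] "a" : PP
  [7,8] "this" : S\(S\NP)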